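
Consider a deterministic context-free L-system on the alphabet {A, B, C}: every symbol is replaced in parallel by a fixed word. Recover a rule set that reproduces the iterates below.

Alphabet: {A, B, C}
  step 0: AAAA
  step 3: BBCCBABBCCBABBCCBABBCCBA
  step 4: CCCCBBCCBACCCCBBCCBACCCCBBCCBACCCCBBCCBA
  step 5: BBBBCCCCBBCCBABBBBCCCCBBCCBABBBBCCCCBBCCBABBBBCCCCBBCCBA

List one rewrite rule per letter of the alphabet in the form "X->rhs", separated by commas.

  step 4 ⇒ step 5: CCCCBBCCBACCCCBBCCBACCCCBBCCBACCCCBBCCBA ⇒ B·B·B·B·CC·CC·B·B·CC·BA·B·B·B·B·CC·CC·B·B·CC·BA·B·B·B·B·CC·CC·B·B·CC·BA·B·B·B·B·CC·CC·B·B·CC·BA
    A ↦ BA
    B ↦ CC
    C ↦ B

A->BA, B->CC, C->B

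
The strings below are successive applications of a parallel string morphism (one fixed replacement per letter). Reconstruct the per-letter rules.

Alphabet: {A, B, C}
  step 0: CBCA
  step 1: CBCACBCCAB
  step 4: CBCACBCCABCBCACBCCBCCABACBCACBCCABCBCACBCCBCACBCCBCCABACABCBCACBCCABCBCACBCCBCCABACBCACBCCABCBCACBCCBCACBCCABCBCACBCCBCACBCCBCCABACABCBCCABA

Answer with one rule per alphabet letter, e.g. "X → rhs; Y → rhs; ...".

  step 0 ⇒ step 1: CBCA ⇒ CBC·A·CBC·CAB
    A ↦ CAB
    B ↦ A
    C ↦ CBC

A->CAB, B->A, C->CBC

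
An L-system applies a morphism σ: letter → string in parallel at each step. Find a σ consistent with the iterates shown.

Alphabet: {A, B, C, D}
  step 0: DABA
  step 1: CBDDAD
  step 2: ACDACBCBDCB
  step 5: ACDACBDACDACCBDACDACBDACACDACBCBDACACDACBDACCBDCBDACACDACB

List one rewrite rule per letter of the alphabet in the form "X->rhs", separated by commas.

A->D, B->DA, C->AC, D->CB

  step 1 ⇒ step 2: CBDDAD ⇒ AC·DA·CB·CB·D·CB
    A ↦ D
    B ↦ DA
    C ↦ AC
    D ↦ CB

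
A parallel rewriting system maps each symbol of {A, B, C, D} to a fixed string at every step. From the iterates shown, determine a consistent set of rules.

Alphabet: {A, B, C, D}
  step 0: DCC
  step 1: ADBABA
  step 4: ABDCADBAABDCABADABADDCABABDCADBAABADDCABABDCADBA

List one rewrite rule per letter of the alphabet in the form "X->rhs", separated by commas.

A->AB, B->DC, C->BA, D->AD

  step 0 ⇒ step 1: DCC ⇒ AD·BA·BA
    C ↦ BA
    D ↦ AD
    A ↦ AB  (constrained at step 1)
    B ↦ DC  (constrained at step 1)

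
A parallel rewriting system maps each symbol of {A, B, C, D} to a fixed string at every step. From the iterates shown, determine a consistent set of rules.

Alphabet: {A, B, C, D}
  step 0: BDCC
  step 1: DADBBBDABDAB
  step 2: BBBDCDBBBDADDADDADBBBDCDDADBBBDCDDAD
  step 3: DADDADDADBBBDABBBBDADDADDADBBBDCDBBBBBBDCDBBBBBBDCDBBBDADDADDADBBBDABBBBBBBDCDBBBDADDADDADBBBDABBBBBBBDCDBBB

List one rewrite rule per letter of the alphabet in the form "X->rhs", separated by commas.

  step 2 ⇒ step 3: BBBDCDBBBDADDADDADBBBDCDDADBBBDCDDAD ⇒ DAD·DAD·DAD·BBB·DAB·BBB·DAD·DAD·DAD·BBB·DCD·BBB·BBB·DCD·BBB·BBB·DCD·BBB·DAD·DAD·DAD·BBB·DAB·BBB·BBB·DCD·BBB·DAD·DAD·DAD·BBB·DAB·BBB·BBB·DCD·BBB
    A ↦ DCD
    B ↦ DAD
    C ↦ DAB
    D ↦ BBB

A->DCD, B->DAD, C->DAB, D->BBB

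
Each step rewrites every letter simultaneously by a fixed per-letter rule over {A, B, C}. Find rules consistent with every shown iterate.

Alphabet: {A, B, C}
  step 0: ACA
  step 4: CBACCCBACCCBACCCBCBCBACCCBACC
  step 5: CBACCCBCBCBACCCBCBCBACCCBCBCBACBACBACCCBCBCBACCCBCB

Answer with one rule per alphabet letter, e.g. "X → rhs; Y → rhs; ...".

A->CC, B->A, C->CB

  step 4 ⇒ step 5: CBACCCBACCCBACCCBCBCBACCCBACC ⇒ CB·A·CC·CB·CB·CB·A·CC·CB·CB·CB·A·CC·CB·CB·CB·A·CB·A·CB·A·CC·CB·CB·CB·A·CC·CB·CB
    A ↦ CC
    B ↦ A
    C ↦ CB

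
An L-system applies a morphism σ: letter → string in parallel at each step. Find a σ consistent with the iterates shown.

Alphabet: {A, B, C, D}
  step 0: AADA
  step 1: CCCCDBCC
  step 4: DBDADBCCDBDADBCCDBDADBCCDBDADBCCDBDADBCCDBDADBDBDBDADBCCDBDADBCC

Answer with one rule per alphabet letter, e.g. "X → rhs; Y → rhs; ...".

  step 0 ⇒ step 1: AADA ⇒ CC·CC·DB·CC
    A ↦ CC
    D ↦ DB
    B ↦ DA  (constrained at step 1)
    C ↦ DB  (constrained at step 1)

A->CC, B->DA, C->DB, D->DB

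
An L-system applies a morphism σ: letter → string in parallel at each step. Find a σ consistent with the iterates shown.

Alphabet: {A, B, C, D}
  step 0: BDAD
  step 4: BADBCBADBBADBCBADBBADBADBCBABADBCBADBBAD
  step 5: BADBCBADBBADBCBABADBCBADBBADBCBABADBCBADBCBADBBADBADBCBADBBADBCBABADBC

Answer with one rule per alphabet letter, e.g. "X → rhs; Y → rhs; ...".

  step 4 ⇒ step 5: BADBCBADBBADBCBADBBADBADBCBABADBCBADBBAD ⇒ BA·D·BC·BA·DB·BA·D·BC·BA·BA·D·BC·BA·DB·BA·D·BC·BA·BA·D·BC·BA·D·BC·BA·DB·BA·D·BA·D·BC·BA·DB·BA·D·BC·BA·BA·D·BC
    A ↦ D
    B ↦ BA
    C ↦ DB
    D ↦ BC

A->D, B->BA, C->DB, D->BC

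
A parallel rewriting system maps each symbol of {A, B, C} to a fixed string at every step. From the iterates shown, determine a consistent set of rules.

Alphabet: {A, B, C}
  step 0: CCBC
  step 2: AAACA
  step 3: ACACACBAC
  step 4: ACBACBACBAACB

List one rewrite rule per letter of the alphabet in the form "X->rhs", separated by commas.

  step 3 ⇒ step 4: ACACACBAC ⇒ AC·B·AC·B·AC·B·A·AC·B
    A ↦ AC
    B ↦ A
    C ↦ B

A->AC, B->A, C->B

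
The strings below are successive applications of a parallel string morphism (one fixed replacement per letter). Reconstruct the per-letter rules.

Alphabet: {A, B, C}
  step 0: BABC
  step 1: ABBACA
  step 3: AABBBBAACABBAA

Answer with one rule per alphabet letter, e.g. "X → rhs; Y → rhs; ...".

A->BB, B->A, C->CA

  step 0 ⇒ step 1: BABC ⇒ A·BB·A·CA
    A ↦ BB
    B ↦ A
    C ↦ CA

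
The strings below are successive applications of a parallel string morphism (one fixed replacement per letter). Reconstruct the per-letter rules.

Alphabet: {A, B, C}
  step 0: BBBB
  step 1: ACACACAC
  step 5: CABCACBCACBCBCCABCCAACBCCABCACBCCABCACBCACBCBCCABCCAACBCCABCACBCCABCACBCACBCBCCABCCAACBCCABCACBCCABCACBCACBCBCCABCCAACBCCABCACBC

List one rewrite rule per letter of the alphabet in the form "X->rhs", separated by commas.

A->CA, B->AC, C->BC

  step 0 ⇒ step 1: BBBB ⇒ AC·AC·AC·AC
    B ↦ AC
    A ↦ CA  (constrained at step 1)
    C ↦ BC  (constrained at step 1)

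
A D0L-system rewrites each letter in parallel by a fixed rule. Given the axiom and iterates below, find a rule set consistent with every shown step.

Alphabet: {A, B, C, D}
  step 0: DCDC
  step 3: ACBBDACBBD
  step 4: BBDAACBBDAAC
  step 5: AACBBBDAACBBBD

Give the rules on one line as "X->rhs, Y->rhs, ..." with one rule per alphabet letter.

  step 4 ⇒ step 5: BBDAACBBDAAC ⇒ A·A·C·B·B·BD·A·A·C·B·B·BD
    A ↦ B
    B ↦ A
    C ↦ BD
    D ↦ C

A->B, B->A, C->BD, D->C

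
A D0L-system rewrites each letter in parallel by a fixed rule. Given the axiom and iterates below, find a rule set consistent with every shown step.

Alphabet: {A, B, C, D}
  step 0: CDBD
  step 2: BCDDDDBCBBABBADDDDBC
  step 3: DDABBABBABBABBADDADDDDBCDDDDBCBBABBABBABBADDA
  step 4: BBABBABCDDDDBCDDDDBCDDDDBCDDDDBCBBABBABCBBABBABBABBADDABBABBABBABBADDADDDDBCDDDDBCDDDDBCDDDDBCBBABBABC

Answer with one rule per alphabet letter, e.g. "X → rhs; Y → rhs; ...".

A->BC, B->DD, C->A, D->BBA

  step 3 ⇒ step 4: DDABBABBABBABBADDADDDDBCDDDDBCBBABBABBABBADDA ⇒ BBA·BBA·BC·DD·DD·BC·DD·DD·BC·DD·DD·BC·DD·DD·BC·BBA·BBA·BC·BBA·BBA·BBA·BBA·DD·A·BBA·BBA·BBA·BBA·DD·A·DD·DD·BC·DD·DD·BC·DD·DD·BC·DD·DD·BC·BBA·BBA·BC
    A ↦ BC
    B ↦ DD
    C ↦ A
    D ↦ BBA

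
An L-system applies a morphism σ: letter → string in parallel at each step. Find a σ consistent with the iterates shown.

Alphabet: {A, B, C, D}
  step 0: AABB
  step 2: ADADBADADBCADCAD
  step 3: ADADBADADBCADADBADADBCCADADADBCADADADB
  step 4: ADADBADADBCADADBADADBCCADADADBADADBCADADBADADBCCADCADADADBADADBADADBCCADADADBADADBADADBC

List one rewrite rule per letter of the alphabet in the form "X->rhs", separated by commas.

  step 3 ⇒ step 4: ADADBADADBCADADBADADBCCADADADBCADADADB ⇒ AD·ADB·AD·ADB·C·AD·ADB·AD·ADB·C·CAD·AD·ADB·AD·ADB·C·AD·ADB·AD·ADB·C·CAD·CAD·AD·ADB·AD·ADB·AD·ADB·C·CAD·AD·ADB·AD·ADB·AD·ADB·C
    A ↦ AD
    B ↦ C
    C ↦ CAD
    D ↦ ADB

A->AD, B->C, C->CAD, D->ADB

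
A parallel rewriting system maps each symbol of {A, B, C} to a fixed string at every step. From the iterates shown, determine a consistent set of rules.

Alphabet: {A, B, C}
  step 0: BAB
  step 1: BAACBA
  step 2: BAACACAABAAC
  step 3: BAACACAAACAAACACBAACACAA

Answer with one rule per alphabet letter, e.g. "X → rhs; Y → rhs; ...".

  step 2 ⇒ step 3: BAACACAABAAC ⇒ BA·AC·AC·AA·AC·AA·AC·AC·BA·AC·AC·AA
    A ↦ AC
    B ↦ BA
    C ↦ AA

A->AC, B->BA, C->AA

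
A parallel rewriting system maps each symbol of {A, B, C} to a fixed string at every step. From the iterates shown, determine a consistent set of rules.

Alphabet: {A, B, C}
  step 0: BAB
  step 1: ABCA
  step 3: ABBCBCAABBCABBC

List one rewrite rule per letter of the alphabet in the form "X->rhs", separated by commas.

A->BC, B->A, C->BBC

  step 0 ⇒ step 1: BAB ⇒ A·BC·A
    A ↦ BC
    B ↦ A
    C ↦ BBC  (constrained at step 1)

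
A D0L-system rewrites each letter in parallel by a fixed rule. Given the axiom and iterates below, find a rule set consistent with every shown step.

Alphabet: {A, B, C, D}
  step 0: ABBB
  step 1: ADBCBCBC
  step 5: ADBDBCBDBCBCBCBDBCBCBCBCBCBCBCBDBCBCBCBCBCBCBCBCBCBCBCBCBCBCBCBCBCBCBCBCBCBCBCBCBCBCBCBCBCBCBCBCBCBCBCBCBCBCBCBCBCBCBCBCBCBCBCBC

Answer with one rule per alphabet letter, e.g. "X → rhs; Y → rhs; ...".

  step 0 ⇒ step 1: ABBB ⇒ AD·BC·BC·BC
    A ↦ AD
    B ↦ BC
    C ↦ BC  (constrained at step 1)
    D ↦ BD  (constrained at step 1)

A->AD, B->BC, C->BC, D->BD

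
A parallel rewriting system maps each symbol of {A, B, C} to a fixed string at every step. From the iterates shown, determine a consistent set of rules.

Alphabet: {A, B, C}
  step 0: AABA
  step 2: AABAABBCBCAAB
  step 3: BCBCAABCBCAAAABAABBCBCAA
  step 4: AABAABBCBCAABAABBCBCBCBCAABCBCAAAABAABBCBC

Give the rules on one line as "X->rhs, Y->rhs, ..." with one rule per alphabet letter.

A->BC, B->AA, C->B

  step 3 ⇒ step 4: BCBCAABCBCAAAABAABBCBCAA ⇒ AA·B·AA·B·BC·BC·AA·B·AA·B·BC·BC·BC·BC·AA·BC·BC·AA·AA·B·AA·B·BC·BC
    A ↦ BC
    B ↦ AA
    C ↦ B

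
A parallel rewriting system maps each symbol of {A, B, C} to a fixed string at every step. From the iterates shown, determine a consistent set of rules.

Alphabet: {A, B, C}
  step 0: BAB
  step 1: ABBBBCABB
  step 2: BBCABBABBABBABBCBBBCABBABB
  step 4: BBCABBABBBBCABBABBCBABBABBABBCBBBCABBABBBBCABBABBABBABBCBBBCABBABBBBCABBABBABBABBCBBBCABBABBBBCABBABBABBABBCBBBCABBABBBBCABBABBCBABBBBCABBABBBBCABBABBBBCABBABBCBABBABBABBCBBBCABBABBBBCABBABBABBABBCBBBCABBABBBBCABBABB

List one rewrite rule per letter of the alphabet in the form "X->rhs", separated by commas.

  step 1 ⇒ step 2: ABBBBCABB ⇒ BBC·ABB·ABB·ABB·ABB·CB·BBC·ABB·ABB
    A ↦ BBC
    B ↦ ABB
    C ↦ CB

A->BBC, B->ABB, C->CB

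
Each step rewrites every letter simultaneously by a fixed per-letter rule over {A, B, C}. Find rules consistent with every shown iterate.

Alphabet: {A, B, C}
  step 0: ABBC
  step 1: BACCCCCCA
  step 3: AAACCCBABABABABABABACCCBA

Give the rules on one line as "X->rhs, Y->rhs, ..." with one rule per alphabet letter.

A->BA, B->CCC, C->A

  step 0 ⇒ step 1: ABBC ⇒ BA·CCC·CCC·A
    A ↦ BA
    B ↦ CCC
    C ↦ A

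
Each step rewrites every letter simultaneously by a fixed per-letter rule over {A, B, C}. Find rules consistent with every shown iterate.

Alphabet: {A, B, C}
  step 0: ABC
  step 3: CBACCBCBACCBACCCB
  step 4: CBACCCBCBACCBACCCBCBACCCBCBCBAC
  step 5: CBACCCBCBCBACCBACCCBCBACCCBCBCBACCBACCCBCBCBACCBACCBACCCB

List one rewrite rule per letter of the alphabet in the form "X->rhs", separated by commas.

  step 4 ⇒ step 5: CBACCCBCBACCBACCCBCBACCCBCBCBAC ⇒ CB·AC·C·CB·CB·CB·AC·CB·AC·C·CB·CB·AC·C·CB·CB·CB·AC·CB·AC·C·CB·CB·CB·AC·CB·AC·CB·AC·C·CB
    A ↦ C
    B ↦ AC
    C ↦ CB

A->C, B->AC, C->CB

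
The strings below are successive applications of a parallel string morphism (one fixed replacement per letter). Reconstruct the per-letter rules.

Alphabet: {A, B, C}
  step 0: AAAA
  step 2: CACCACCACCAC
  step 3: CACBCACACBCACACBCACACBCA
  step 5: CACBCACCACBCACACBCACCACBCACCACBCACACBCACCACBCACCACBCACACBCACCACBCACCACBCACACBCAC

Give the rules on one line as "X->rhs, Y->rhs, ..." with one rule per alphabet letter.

  step 2 ⇒ step 3: CACCACCACCAC ⇒ CA·CB·CA·CA·CB·CA·CA·CB·CA·CA·CB·CA
    A ↦ CB
    C ↦ CA
    B ↦ C  (constrained at step 3)

A->CB, B->C, C->CA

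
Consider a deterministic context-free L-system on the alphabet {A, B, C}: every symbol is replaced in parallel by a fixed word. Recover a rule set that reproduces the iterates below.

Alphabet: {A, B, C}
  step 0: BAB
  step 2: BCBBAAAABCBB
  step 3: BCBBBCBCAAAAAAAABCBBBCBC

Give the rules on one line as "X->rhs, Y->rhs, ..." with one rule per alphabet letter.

A->AA, B->BC, C->BB

  step 2 ⇒ step 3: BCBBAAAABCBB ⇒ BC·BB·BC·BC·AA·AA·AA·AA·BC·BB·BC·BC
    A ↦ AA
    B ↦ BC
    C ↦ BB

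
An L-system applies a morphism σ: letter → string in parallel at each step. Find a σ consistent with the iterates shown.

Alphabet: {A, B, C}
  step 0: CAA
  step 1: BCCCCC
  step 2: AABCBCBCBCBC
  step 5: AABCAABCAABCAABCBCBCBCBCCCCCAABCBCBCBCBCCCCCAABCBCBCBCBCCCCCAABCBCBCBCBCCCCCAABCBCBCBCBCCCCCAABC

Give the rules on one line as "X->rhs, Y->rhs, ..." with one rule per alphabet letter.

A->CC, B->AA, C->BC

  step 1 ⇒ step 2: BCCCCC ⇒ AA·BC·BC·BC·BC·BC
    B ↦ AA
    C ↦ BC
  step 0 ⇒ step 1: CAA ⇒ BC·CC·CC
    A ↦ CC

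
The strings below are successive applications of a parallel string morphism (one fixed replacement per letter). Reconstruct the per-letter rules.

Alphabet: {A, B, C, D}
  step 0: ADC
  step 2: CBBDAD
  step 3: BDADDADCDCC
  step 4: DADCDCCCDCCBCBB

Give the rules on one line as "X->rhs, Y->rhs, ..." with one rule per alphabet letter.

  step 3 ⇒ step 4: BDADDADCDCC ⇒ DAD·C·DC·C·C·DC·C·B·C·B·B
    A ↦ DC
    B ↦ DAD
    C ↦ B
    D ↦ C

A->DC, B->DAD, C->B, D->C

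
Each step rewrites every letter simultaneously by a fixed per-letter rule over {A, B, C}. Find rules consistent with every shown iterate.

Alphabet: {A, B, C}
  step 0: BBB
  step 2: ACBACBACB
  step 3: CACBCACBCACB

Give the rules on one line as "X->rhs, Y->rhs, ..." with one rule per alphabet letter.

A->C, B->CB, C->A

  step 2 ⇒ step 3: ACBACBACB ⇒ C·A·CB·C·A·CB·C·A·CB
    A ↦ C
    B ↦ CB
    C ↦ A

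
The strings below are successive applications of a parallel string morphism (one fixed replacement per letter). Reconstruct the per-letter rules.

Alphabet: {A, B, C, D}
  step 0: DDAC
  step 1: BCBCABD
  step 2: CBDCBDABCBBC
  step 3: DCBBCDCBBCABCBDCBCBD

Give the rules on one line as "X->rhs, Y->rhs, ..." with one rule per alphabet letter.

  step 2 ⇒ step 3: CBDCBDABCBBC ⇒ D·CB·BC·D·CB·BC·AB·CB·D·CB·CB·D
    A ↦ AB
    B ↦ CB
    C ↦ D
    D ↦ BC

A->AB, B->CB, C->D, D->BC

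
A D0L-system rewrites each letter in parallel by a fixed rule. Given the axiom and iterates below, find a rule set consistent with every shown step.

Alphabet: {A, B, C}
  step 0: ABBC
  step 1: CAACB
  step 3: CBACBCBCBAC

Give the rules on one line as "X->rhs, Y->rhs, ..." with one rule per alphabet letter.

A->C, B->A, C->CB

  step 0 ⇒ step 1: ABBC ⇒ C·A·A·CB
    A ↦ C
    B ↦ A
    C ↦ CB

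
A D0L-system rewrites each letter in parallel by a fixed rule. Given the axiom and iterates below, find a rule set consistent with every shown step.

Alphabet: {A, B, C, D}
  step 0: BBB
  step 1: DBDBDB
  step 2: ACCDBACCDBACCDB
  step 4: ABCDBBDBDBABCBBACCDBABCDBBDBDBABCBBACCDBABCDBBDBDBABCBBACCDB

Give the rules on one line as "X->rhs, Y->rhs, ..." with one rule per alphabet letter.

A->ABC, B->DB, C->B, D->ACC

  step 1 ⇒ step 2: DBDBDB ⇒ ACC·DB·ACC·DB·ACC·DB
    B ↦ DB
    D ↦ ACC
    A ↦ ABC  (constrained at step 2)
    C ↦ B  (constrained at step 2)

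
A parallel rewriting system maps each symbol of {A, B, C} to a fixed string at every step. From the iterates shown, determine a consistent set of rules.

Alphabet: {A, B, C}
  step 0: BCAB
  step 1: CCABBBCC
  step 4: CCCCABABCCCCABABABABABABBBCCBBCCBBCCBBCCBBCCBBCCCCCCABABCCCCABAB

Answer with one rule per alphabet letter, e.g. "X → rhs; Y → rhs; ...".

A->BB, B->CC, C->AB

  step 0 ⇒ step 1: BCAB ⇒ CC·AB·BB·CC
    A ↦ BB
    B ↦ CC
    C ↦ AB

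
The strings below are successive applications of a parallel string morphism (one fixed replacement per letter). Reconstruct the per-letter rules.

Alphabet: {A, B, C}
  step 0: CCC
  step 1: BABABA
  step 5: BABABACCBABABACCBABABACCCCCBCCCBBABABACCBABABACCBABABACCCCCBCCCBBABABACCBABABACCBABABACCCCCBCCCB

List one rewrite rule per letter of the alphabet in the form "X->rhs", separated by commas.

A->CB, B->CC, C->BA

  step 0 ⇒ step 1: CCC ⇒ BA·BA·BA
    C ↦ BA
    A ↦ CB  (constrained at step 1)
    B ↦ CC  (constrained at step 1)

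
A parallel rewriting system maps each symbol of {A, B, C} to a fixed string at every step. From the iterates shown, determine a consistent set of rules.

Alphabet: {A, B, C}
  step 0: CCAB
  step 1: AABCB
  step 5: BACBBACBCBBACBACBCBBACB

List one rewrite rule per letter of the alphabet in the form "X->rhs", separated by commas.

A->B, B->CB, C->A

  step 0 ⇒ step 1: CCAB ⇒ A·A·B·CB
    A ↦ B
    B ↦ CB
    C ↦ A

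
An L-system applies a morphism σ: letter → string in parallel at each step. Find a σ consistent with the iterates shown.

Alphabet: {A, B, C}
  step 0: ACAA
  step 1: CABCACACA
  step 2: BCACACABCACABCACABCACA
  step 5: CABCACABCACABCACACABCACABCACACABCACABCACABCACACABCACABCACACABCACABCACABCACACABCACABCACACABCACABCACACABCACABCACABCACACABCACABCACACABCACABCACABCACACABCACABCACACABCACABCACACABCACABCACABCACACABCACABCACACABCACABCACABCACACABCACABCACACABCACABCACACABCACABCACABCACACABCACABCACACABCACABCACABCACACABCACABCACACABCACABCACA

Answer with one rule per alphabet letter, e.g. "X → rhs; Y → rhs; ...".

  step 1 ⇒ step 2: CABCACACA ⇒ BCA·CA·CA·BCA·CA·BCA·CA·BCA·CA
    A ↦ CA
    B ↦ CA
    C ↦ BCA

A->CA, B->CA, C->BCA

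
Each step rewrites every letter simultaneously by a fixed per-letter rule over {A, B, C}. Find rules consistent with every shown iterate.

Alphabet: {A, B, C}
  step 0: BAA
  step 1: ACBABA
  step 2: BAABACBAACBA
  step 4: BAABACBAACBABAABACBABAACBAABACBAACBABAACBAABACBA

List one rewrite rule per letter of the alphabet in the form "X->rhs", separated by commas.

A->BA, B->AC, C->AB

  step 1 ⇒ step 2: ACBABA ⇒ BA·AB·AC·BA·AC·BA
    A ↦ BA
    B ↦ AC
    C ↦ AB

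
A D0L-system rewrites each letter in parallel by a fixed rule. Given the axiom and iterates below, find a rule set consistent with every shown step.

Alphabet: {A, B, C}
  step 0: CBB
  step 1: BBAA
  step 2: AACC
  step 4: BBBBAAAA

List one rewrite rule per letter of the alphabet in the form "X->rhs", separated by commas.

A->C, B->A, C->BB

  step 1 ⇒ step 2: BBAA ⇒ A·A·C·C
    A ↦ C
    B ↦ A
  step 0 ⇒ step 1: CBB ⇒ BB·A·A
    C ↦ BB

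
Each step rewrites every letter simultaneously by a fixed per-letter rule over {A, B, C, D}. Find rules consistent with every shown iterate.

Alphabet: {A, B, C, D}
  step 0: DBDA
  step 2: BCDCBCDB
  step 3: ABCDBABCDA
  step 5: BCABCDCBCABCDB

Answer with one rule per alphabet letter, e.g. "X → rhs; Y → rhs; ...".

A->C, B->A, C->B, D->CD

  step 2 ⇒ step 3: BCDCBCDB ⇒ A·B·CD·B·A·B·CD·A
    B ↦ A
    C ↦ B
    D ↦ CD
    A ↦ C  (constrained at step 0)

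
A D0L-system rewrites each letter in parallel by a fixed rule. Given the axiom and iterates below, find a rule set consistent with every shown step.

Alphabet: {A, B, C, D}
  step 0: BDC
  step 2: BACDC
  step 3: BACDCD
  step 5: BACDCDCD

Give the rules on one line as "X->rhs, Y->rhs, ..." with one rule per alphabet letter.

A->C, B->BA, C->D, D->C

  step 2 ⇒ step 3: BACDC ⇒ BA·C·D·C·D
    A ↦ C
    B ↦ BA
    C ↦ D
    D ↦ C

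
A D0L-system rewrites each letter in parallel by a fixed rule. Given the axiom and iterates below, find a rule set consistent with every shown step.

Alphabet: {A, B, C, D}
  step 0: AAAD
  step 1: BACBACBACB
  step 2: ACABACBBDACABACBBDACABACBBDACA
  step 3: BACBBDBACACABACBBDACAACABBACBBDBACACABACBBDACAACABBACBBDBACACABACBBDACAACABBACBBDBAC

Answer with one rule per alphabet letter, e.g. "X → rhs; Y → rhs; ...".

A->BAC, B->ACA, C->BBD, D->B

  step 2 ⇒ step 3: ACABACBBDACABACBBDACABACBBDACA ⇒ BAC·BBD·BAC·ACA·BAC·BBD·ACA·ACA·B·BAC·BBD·BAC·ACA·BAC·BBD·ACA·ACA·B·BAC·BBD·BAC·ACA·BAC·BBD·ACA·ACA·B·BAC·BBD·BAC
    A ↦ BAC
    B ↦ ACA
    C ↦ BBD
    D ↦ B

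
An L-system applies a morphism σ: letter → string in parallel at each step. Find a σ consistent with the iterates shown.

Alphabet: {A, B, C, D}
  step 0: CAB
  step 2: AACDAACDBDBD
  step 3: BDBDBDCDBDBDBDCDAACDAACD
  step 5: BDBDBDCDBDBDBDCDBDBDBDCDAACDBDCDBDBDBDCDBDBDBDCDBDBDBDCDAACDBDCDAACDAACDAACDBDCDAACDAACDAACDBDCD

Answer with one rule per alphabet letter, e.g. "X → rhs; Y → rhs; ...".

A->BD, B->AA, C->BD, D->CD

  step 2 ⇒ step 3: AACDAACDBDBD ⇒ BD·BD·BD·CD·BD·BD·BD·CD·AA·CD·AA·CD
    A ↦ BD
    B ↦ AA
    C ↦ BD
    D ↦ CD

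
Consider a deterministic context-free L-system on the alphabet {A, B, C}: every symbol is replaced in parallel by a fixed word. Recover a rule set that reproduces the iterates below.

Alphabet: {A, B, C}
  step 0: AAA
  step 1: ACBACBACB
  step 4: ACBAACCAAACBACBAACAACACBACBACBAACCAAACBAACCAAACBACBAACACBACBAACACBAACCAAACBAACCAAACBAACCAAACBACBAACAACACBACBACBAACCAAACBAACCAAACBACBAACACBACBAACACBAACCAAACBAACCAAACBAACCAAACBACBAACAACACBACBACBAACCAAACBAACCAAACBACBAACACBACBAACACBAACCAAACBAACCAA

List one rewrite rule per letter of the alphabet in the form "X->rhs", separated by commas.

  step 0 ⇒ step 1: AAA ⇒ ACB·ACB·ACB
    A ↦ ACB
    B ↦ CAA  (constrained at step 1)
    C ↦ AAC  (constrained at step 1)

A->ACB, B->CAA, C->AAC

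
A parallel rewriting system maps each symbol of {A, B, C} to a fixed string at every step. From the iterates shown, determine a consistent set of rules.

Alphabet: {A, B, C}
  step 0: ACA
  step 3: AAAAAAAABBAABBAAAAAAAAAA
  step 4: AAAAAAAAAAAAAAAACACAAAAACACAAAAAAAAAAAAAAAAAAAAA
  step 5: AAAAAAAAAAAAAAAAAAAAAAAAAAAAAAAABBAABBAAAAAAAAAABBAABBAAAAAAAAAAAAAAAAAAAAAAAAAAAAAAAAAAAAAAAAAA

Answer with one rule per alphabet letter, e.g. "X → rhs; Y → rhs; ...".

  step 4 ⇒ step 5: AAAAAAAAAAAAAAAACACAAAAACACAAAAAAAAAAAAAAAAAAAAA ⇒ AA·AA·AA·AA·AA·AA·AA·AA·AA·AA·AA·AA·AA·AA·AA·AA·BB·AA·BB·AA·AA·AA·AA·AA·BB·AA·BB·AA·AA·AA·AA·AA·AA·AA·AA·AA·AA·AA·AA·AA·AA·AA·AA·AA·AA·AA·AA·AA
    A ↦ AA
    C ↦ BB
  step 3 ⇒ step 4: AAAAAAAABBAABBAAAAAAAAAA ⇒ AA·AA·AA·AA·AA·AA·AA·AA·CA·CA·AA·AA·CA·CA·AA·AA·AA·AA·AA·AA·AA·AA·AA·AA
    B ↦ CA

A->AA, B->CA, C->BB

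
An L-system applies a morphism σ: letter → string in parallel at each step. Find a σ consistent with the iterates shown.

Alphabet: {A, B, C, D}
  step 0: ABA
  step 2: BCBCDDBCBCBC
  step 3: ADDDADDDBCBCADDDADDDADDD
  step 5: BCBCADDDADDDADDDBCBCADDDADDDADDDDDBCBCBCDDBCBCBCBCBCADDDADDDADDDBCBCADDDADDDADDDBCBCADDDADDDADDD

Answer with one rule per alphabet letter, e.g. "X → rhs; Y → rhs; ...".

A->DD, B->AD, C->DD, D->BC

  step 2 ⇒ step 3: BCBCDDBCBCBC ⇒ AD·DD·AD·DD·BC·BC·AD·DD·AD·DD·AD·DD
    B ↦ AD
    C ↦ DD
    D ↦ BC
    A ↦ DD  (constrained at step 0)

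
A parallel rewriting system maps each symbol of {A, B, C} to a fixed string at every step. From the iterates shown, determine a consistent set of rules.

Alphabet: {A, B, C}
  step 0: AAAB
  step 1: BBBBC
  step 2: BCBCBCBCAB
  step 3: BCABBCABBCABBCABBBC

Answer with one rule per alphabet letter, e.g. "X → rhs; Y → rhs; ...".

  step 2 ⇒ step 3: BCBCBCBCAB ⇒ BC·AB·BC·AB·BC·AB·BC·AB·B·BC
    A ↦ B
    B ↦ BC
    C ↦ AB

A->B, B->BC, C->AB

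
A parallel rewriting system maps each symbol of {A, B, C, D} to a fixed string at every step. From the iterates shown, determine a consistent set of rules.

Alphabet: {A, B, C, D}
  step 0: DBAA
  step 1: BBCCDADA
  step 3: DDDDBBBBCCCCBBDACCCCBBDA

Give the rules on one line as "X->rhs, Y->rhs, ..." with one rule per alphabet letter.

  step 0 ⇒ step 1: DBAA ⇒ BB·CC·DA·DA
    A ↦ DA
    B ↦ CC
    D ↦ BB
    C ↦ D  (constrained at step 1)

A->DA, B->CC, C->D, D->BB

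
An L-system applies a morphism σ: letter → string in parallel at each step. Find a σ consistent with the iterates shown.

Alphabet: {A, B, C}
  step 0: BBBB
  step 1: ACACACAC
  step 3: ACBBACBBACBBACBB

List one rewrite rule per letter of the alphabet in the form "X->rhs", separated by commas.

  step 0 ⇒ step 1: BBBB ⇒ AC·AC·AC·AC
    B ↦ AC
    A ↦ B  (constrained at step 1)
    C ↦ AA  (constrained at step 1)

A->B, B->AC, C->AA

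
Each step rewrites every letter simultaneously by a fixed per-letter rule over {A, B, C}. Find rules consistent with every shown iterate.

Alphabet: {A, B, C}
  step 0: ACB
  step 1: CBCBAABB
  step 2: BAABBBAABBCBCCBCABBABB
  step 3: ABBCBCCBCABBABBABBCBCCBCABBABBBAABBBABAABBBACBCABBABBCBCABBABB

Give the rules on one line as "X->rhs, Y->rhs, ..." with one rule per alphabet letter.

  step 2 ⇒ step 3: BAABBBAABBCBCCBCABBABB ⇒ ABB·CBC·CBC·ABB·ABB·ABB·CBC·CBC·ABB·ABB·BA·ABB·BA·BA·ABB·BA·CBC·ABB·ABB·CBC·ABB·ABB
    A ↦ CBC
    B ↦ ABB
    C ↦ BA

A->CBC, B->ABB, C->BA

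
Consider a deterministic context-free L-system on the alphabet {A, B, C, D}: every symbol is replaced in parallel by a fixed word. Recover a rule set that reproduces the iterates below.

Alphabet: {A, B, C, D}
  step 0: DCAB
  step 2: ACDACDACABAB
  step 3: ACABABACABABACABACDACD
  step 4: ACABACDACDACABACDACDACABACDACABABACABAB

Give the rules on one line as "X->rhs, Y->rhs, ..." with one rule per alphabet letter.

  step 3 ⇒ step 4: ACABABACABABACABACDACD ⇒ AC·AB·AC·D·AC·D·AC·AB·AC·D·AC·D·AC·AB·AC·D·AC·AB·AB·AC·AB·AB
    A ↦ AC
    B ↦ D
    C ↦ AB
    D ↦ AB

A->AC, B->D, C->AB, D->AB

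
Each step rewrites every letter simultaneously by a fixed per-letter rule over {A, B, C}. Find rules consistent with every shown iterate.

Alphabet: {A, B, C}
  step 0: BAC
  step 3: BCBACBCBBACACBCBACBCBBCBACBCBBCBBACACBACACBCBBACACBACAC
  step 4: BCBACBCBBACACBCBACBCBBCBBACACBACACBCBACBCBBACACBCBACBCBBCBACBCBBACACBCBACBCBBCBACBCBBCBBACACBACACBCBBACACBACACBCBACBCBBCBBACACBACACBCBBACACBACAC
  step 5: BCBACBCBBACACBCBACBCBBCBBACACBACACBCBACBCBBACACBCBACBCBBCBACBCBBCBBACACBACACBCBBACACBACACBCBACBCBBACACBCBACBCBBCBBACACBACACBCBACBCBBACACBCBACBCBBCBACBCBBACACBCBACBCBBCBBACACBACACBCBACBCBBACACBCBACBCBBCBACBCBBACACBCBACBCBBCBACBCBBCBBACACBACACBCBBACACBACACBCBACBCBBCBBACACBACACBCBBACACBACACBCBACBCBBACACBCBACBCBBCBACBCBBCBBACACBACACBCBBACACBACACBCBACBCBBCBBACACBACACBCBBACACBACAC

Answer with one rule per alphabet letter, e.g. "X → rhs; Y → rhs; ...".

  step 4 ⇒ step 5: BCBACBCBBACACBCBACBCBBCBBACACBACACBCBACBCBBACACBCBACBCBBCBACBCBBACACBCBACBCBBCBACBCBBCBBACACBACACBCBBACACBACACBCBACBCBBCBBACACBACACBCBBACACBACAC ⇒ BCB·AC·BCB·BAC·AC·BCB·AC·BCB·BCB·BAC·AC·BAC·AC·BCB·AC·BCB·BAC·AC·BCB·AC·BCB·BCB·AC·BCB·BCB·BAC·AC·BAC·AC·BCB·BAC·AC·BAC·AC·BCB·AC·BCB·BAC·AC·BCB·AC·BCB·BCB·BAC·AC·BAC·AC·BCB·AC·BCB·BAC·AC·BCB·AC·BCB·BCB·AC·BCB·BAC·AC·BCB·AC·BCB·BCB·BAC·AC·BAC·AC·BCB·AC·BCB·BAC·AC·BCB·AC·BCB·BCB·AC·BCB·BAC·AC·BCB·AC·BCB·BCB·AC·BCB·BCB·BAC·AC·BAC·AC·BCB·BAC·AC·BAC·AC·BCB·AC·BCB·BCB·BAC·AC·BAC·AC·BCB·BAC·AC·BAC·AC·BCB·AC·BCB·BAC·AC·BCB·AC·BCB·BCB·AC·BCB·BCB·BAC·AC·BAC·AC·BCB·BAC·AC·BAC·AC·BCB·AC·BCB·BCB·BAC·AC·BAC·AC·BCB·BAC·AC·BAC·AC
    A ↦ BAC
    B ↦ BCB
    C ↦ AC

A->BAC, B->BCB, C->AC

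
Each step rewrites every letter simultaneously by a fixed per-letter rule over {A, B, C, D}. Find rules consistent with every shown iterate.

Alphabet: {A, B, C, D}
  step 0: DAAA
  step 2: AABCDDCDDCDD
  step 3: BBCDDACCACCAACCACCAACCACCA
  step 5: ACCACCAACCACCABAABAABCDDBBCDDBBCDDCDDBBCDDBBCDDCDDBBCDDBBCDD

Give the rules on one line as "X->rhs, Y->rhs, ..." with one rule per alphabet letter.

A->B, B->CDD, C->A, D->CCA

  step 2 ⇒ step 3: AABCDDCDDCDD ⇒ B·B·CDD·A·CCA·CCA·A·CCA·CCA·A·CCA·CCA
    A ↦ B
    B ↦ CDD
    C ↦ A
    D ↦ CCA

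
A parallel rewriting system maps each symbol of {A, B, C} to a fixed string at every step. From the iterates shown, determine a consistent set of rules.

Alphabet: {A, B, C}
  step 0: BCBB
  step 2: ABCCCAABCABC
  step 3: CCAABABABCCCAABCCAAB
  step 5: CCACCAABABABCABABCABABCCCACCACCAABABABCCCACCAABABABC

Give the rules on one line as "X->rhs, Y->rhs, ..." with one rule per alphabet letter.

A->C, B->CA, C->AB

  step 2 ⇒ step 3: ABCCCAABCABC ⇒ C·CA·AB·AB·AB·C·C·CA·AB·C·CA·AB
    A ↦ C
    B ↦ CA
    C ↦ AB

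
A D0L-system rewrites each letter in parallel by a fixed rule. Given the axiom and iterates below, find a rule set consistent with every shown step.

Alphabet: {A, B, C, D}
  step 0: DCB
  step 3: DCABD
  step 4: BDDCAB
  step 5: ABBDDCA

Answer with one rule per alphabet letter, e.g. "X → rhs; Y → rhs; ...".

A->DC, B->A, C->D, D->B

  step 4 ⇒ step 5: BDDCAB ⇒ A·B·B·D·DC·A
    A ↦ DC
    B ↦ A
    C ↦ D
    D ↦ B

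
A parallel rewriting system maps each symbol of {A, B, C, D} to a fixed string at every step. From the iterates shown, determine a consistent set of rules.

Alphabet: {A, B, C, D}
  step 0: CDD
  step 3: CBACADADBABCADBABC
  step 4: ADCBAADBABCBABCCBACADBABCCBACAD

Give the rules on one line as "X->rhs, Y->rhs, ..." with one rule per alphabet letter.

A->BA, B->C, C->AD, D->BC

  step 3 ⇒ step 4: CBACADADBABCADBABC ⇒ AD·C·BA·AD·BA·BC·BA·BC·C·BA·C·AD·BA·BC·C·BA·C·AD
    A ↦ BA
    B ↦ C
    C ↦ AD
    D ↦ BC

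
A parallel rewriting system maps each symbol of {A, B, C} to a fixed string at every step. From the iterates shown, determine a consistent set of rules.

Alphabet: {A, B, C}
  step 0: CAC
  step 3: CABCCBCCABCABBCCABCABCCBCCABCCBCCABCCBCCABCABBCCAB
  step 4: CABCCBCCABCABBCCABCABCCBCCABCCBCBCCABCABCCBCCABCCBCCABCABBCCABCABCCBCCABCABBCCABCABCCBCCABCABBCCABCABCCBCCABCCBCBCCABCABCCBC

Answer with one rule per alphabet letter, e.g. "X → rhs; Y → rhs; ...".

  step 3 ⇒ step 4: CABCCBCCABCABBCCABCABCCBCCABCCBCCABCCBCCABCABBCCAB ⇒ CAB·CC·BC·CAB·CAB·BC·CAB·CAB·CC·BC·CAB·CC·BC·BC·CAB·CAB·CC·BC·CAB·CC·BC·CAB·CAB·BC·CAB·CAB·CC·BC·CAB·CAB·BC·CAB·CAB·CC·BC·CAB·CAB·BC·CAB·CAB·CC·BC·CAB·CC·BC·BC·CAB·CAB·CC·BC
    A ↦ CC
    B ↦ BC
    C ↦ CAB

A->CC, B->BC, C->CAB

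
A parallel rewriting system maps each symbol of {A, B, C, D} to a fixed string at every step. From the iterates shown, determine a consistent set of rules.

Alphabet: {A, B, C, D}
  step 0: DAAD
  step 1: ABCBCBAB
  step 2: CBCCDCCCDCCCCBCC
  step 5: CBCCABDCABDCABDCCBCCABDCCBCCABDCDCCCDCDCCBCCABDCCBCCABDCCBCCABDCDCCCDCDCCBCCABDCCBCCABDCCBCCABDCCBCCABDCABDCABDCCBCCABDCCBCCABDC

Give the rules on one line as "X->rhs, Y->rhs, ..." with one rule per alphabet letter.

A->CB, B->CC, C->DC, D->AB

  step 1 ⇒ step 2: ABCBCBAB ⇒ CB·CC·DC·CC·DC·CC·CB·CC
    A ↦ CB
    B ↦ CC
    C ↦ DC
  step 0 ⇒ step 1: DAAD ⇒ AB·CB·CB·AB
    D ↦ AB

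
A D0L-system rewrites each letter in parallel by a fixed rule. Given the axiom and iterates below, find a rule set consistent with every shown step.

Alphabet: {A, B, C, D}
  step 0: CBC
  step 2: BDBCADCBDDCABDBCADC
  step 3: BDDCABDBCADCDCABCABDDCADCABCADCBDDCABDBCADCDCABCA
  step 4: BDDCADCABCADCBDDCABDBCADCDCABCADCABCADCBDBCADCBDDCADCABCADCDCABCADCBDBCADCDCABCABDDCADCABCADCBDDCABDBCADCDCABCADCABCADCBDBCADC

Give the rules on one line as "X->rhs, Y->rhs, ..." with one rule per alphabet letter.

A->DC, B->BD, C->BCA, D->DCA

  step 3 ⇒ step 4: BDDCABDBCADCDCABCABDDCADCABCADCBDDCABDBCADCDCABCA ⇒ BD·DCA·DCA·BCA·DC·BD·DCA·BD·BCA·DC·DCA·BCA·DCA·BCA·DC·BD·BCA·DC·BD·DCA·DCA·BCA·DC·DCA·BCA·DC·BD·BCA·DC·DCA·BCA·BD·DCA·DCA·BCA·DC·BD·DCA·BD·BCA·DC·DCA·BCA·DCA·BCA·DC·BD·BCA·DC
    A ↦ DC
    B ↦ BD
    C ↦ BCA
    D ↦ DCA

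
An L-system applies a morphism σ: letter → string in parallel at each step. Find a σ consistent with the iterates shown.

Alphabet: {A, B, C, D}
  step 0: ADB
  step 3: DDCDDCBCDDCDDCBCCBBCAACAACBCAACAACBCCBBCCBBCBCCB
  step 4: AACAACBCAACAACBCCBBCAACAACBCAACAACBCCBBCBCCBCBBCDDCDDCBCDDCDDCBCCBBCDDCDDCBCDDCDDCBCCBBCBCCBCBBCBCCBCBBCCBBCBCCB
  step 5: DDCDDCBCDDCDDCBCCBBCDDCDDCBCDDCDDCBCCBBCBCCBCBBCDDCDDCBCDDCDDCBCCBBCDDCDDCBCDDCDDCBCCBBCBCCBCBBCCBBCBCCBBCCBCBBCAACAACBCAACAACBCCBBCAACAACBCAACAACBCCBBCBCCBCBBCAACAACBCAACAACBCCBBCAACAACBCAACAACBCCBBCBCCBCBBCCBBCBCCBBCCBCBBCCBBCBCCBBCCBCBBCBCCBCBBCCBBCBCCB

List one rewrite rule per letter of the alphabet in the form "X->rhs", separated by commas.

  step 4 ⇒ step 5: AACAACBCAACAACBCCBBCAACAACBCAACAACBCCBBCBCCBCBBCDDCDDCBCDDCDDCBCCBBCDDCDDCBCDDCDDCBCCBBCBCCBCBBCBCCBCBBCCBBCBCCB ⇒ DDC·DDC·BC·DDC·DDC·BC·CB·BC·DDC·DDC·BC·DDC·DDC·BC·CB·BC·BC·CB·CB·BC·DDC·DDC·BC·DDC·DDC·BC·CB·BC·DDC·DDC·BC·DDC·DDC·BC·CB·BC·BC·CB·CB·BC·CB·BC·BC·CB·BC·CB·CB·BC·AAC·AAC·BC·AAC·AAC·BC·CB·BC·AAC·AAC·BC·AAC·AAC·BC·CB·BC·BC·CB·CB·BC·AAC·AAC·BC·AAC·AAC·BC·CB·BC·AAC·AAC·BC·AAC·AAC·BC·CB·BC·BC·CB·CB·BC·CB·BC·BC·CB·BC·CB·CB·BC·CB·BC·BC·CB·BC·CB·CB·BC·BC·CB·CB·BC·CB·BC·BC·CB
    A ↦ DDC
    B ↦ CB
    C ↦ BC
    D ↦ AAC

A->DDC, B->CB, C->BC, D->AAC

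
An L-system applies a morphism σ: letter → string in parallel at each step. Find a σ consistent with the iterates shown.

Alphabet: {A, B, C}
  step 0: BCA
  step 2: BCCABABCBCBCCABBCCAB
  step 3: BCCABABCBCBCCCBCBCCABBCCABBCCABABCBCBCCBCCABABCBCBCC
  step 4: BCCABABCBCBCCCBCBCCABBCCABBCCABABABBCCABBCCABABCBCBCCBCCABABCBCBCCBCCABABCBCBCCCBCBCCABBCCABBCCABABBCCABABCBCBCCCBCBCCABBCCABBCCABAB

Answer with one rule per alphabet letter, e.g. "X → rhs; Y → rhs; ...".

  step 3 ⇒ step 4: BCCABABCBCBCCCBCBCCABBCCABBCCABABCBCBCCBCCABABCBCBCC ⇒ BCC·AB·AB·CBC·BCC·CBC·BCC·AB·BCC·AB·BCC·AB·AB·AB·BCC·AB·BCC·AB·AB·CBC·BCC·BCC·AB·AB·CBC·BCC·BCC·AB·AB·CBC·BCC·CBC·BCC·AB·BCC·AB·BCC·AB·AB·BCC·AB·AB·CBC·BCC·CBC·BCC·AB·BCC·AB·BCC·AB·AB
    A ↦ CBC
    B ↦ BCC
    C ↦ AB

A->CBC, B->BCC, C->AB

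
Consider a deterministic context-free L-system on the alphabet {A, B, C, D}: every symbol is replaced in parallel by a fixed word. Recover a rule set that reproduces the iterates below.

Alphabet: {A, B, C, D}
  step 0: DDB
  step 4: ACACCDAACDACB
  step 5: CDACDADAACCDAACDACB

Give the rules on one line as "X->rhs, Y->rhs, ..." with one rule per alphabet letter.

A->C, B->CB, C->DA, D->A

  step 4 ⇒ step 5: ACACCDAACDACB ⇒ C·DA·C·DA·DA·A·C·C·DA·A·C·DA·CB
    A ↦ C
    B ↦ CB
    C ↦ DA
    D ↦ A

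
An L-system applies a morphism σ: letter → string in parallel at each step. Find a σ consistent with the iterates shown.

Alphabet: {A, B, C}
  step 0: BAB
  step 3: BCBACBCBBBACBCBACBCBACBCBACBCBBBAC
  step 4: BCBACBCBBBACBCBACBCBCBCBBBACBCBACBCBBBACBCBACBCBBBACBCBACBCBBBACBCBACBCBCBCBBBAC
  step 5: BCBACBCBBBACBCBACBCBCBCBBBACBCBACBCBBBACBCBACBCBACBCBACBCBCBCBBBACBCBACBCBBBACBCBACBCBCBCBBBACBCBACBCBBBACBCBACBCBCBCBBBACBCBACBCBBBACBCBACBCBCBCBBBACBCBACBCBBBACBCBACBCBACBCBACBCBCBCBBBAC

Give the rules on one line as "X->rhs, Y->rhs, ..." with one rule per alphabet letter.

A->BB, B->BC, C->BAC

  step 4 ⇒ step 5: BCBACBCBBBACBCBACBCBCBCBBBACBCBACBCBBBACBCBACBCBBBACBCBACBCBBBACBCBACBCBCBCBBBAC ⇒ BC·BAC·BC·BB·BAC·BC·BAC·BC·BC·BC·BB·BAC·BC·BAC·BC·BB·BAC·BC·BAC·BC·BAC·BC·BAC·BC·BC·BC·BB·BAC·BC·BAC·BC·BB·BAC·BC·BAC·BC·BC·BC·BB·BAC·BC·BAC·BC·BB·BAC·BC·BAC·BC·BC·BC·BB·BAC·BC·BAC·BC·BB·BAC·BC·BAC·BC·BC·BC·BB·BAC·BC·BAC·BC·BB·BAC·BC·BAC·BC·BAC·BC·BAC·BC·BC·BC·BB·BAC
    A ↦ BB
    B ↦ BC
    C ↦ BAC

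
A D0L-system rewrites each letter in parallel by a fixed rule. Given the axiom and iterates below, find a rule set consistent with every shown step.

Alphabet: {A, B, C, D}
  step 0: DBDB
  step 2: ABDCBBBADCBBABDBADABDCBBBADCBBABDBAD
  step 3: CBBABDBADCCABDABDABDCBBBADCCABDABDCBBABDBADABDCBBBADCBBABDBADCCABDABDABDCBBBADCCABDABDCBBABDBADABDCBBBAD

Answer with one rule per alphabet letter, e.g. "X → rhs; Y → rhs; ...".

A->CBB, B->ABD, C->CC, D->BAD

  step 2 ⇒ step 3: ABDCBBBADCBBABDBADABDCBBBADCBBABDBAD ⇒ CBB·ABD·BAD·CC·ABD·ABD·ABD·CBB·BAD·CC·ABD·ABD·CBB·ABD·BAD·ABD·CBB·BAD·CBB·ABD·BAD·CC·ABD·ABD·ABD·CBB·BAD·CC·ABD·ABD·CBB·ABD·BAD·ABD·CBB·BAD
    A ↦ CBB
    B ↦ ABD
    C ↦ CC
    D ↦ BAD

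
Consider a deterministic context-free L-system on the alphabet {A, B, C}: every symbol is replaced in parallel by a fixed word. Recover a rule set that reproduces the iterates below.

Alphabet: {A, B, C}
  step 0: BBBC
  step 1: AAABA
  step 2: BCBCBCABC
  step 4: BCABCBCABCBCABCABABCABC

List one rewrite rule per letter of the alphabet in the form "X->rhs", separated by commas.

A->BC, B->A, C->BA

  step 1 ⇒ step 2: AAABA ⇒ BC·BC·BC·A·BC
    A ↦ BC
    B ↦ A
  step 0 ⇒ step 1: BBBC ⇒ A·A·A·BA
    C ↦ BA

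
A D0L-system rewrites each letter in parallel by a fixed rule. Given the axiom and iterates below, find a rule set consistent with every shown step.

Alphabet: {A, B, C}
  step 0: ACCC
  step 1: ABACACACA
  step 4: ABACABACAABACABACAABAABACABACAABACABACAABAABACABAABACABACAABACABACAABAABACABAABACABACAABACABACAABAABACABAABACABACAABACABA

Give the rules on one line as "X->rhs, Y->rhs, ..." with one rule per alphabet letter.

A->ABA, B->C, C->CA

  step 0 ⇒ step 1: ACCC ⇒ ABA·CA·CA·CA
    A ↦ ABA
    C ↦ CA
    B ↦ C  (constrained at step 1)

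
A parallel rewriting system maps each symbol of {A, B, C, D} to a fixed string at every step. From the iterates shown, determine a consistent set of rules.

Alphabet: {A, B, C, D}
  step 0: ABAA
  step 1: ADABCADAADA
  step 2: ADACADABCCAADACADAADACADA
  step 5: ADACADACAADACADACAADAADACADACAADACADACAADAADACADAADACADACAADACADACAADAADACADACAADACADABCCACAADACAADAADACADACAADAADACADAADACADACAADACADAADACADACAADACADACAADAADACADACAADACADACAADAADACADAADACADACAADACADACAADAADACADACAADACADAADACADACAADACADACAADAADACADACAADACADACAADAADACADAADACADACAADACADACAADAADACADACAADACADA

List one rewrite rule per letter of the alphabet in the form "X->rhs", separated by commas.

  step 1 ⇒ step 2: ADABCADAADA ⇒ ADA·C·ADA·BC·CA·ADA·C·ADA·ADA·C·ADA
    A ↦ ADA
    B ↦ BC
    C ↦ CA
    D ↦ C

A->ADA, B->BC, C->CA, D->C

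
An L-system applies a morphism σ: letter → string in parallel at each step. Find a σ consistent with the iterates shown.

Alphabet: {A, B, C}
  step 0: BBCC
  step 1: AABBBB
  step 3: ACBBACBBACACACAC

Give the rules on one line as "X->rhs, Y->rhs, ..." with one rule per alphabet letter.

A->AC, B->A, C->BB

  step 0 ⇒ step 1: BBCC ⇒ A·A·BB·BB
    B ↦ A
    C ↦ BB
    A ↦ AC  (constrained at step 1)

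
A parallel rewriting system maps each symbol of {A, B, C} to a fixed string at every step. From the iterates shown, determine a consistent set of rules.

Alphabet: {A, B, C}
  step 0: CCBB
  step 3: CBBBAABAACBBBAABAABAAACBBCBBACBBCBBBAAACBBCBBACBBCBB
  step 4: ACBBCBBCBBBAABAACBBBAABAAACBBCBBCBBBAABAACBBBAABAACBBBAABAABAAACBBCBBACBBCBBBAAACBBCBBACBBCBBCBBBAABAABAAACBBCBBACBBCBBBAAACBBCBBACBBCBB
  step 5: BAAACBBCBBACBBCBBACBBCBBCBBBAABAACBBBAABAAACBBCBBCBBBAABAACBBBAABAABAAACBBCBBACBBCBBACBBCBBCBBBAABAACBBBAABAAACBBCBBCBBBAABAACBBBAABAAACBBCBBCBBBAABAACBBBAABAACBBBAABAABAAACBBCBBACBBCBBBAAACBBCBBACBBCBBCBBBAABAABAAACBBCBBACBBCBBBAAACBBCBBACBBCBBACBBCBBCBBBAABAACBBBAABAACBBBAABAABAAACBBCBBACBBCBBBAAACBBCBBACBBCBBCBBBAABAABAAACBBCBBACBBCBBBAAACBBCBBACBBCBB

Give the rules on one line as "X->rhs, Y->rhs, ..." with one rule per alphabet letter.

A->BAA, B->CBB, C->A

  step 4 ⇒ step 5: ACBBCBBCBBBAABAACBBBAABAAACBBCBBCBBBAABAACBBBAABAACBBBAABAABAAACBBCBBACBBCBBBAAACBBCBBACBBCBBCBBBAABAABAAACBBCBBACBBCBBBAAACBBCBBACBBCBB ⇒ BAA·A·CBB·CBB·A·CBB·CBB·A·CBB·CBB·CBB·BAA·BAA·CBB·BAA·BAA·A·CBB·CBB·CBB·BAA·BAA·CBB·BAA·BAA·BAA·A·CBB·CBB·A·CBB·CBB·A·CBB·CBB·CBB·BAA·BAA·CBB·BAA·BAA·A·CBB·CBB·CBB·BAA·BAA·CBB·BAA·BAA·A·CBB·CBB·CBB·BAA·BAA·CBB·BAA·BAA·CBB·BAA·BAA·BAA·A·CBB·CBB·A·CBB·CBB·BAA·A·CBB·CBB·A·CBB·CBB·CBB·BAA·BAA·BAA·A·CBB·CBB·A·CBB·CBB·BAA·A·CBB·CBB·A·CBB·CBB·A·CBB·CBB·CBB·BAA·BAA·CBB·BAA·BAA·CBB·BAA·BAA·BAA·A·CBB·CBB·A·CBB·CBB·BAA·A·CBB·CBB·A·CBB·CBB·CBB·BAA·BAA·BAA·A·CBB·CBB·A·CBB·CBB·BAA·A·CBB·CBB·A·CBB·CBB
    A ↦ BAA
    B ↦ CBB
    C ↦ A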